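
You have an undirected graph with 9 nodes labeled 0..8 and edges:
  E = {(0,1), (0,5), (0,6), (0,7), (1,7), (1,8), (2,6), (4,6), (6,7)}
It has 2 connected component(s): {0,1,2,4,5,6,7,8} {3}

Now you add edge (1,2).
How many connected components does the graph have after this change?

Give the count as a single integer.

Answer: 2

Derivation:
Initial component count: 2
Add (1,2): endpoints already in same component. Count unchanged: 2.
New component count: 2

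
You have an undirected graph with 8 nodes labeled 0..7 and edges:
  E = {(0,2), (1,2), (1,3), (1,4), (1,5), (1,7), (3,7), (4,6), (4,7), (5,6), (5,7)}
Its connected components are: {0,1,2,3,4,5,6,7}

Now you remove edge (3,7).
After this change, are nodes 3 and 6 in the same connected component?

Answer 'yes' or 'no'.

Answer: yes

Derivation:
Initial components: {0,1,2,3,4,5,6,7}
Removing edge (3,7): not a bridge — component count unchanged at 1.
New components: {0,1,2,3,4,5,6,7}
Are 3 and 6 in the same component? yes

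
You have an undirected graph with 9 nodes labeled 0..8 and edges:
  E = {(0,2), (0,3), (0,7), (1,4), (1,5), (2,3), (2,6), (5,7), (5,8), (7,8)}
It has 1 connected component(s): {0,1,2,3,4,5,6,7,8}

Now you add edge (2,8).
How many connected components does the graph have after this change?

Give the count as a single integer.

Initial component count: 1
Add (2,8): endpoints already in same component. Count unchanged: 1.
New component count: 1

Answer: 1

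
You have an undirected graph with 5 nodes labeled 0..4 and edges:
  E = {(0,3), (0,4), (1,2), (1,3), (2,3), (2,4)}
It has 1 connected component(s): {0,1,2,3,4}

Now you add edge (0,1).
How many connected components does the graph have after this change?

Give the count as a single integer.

Answer: 1

Derivation:
Initial component count: 1
Add (0,1): endpoints already in same component. Count unchanged: 1.
New component count: 1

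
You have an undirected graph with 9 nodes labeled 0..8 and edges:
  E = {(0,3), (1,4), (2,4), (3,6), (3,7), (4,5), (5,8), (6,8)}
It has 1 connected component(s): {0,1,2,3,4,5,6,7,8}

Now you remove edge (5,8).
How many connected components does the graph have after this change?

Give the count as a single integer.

Answer: 2

Derivation:
Initial component count: 1
Remove (5,8): it was a bridge. Count increases: 1 -> 2.
  After removal, components: {0,3,6,7,8} {1,2,4,5}
New component count: 2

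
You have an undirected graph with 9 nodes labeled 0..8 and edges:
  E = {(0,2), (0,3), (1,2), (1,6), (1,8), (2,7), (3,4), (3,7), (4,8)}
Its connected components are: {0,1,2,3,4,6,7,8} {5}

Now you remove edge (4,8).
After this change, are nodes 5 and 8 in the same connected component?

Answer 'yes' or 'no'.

Answer: no

Derivation:
Initial components: {0,1,2,3,4,6,7,8} {5}
Removing edge (4,8): not a bridge — component count unchanged at 2.
New components: {0,1,2,3,4,6,7,8} {5}
Are 5 and 8 in the same component? no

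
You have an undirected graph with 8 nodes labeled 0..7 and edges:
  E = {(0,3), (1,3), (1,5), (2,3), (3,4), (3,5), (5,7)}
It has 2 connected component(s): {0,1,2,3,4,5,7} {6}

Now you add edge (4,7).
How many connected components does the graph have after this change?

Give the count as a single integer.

Answer: 2

Derivation:
Initial component count: 2
Add (4,7): endpoints already in same component. Count unchanged: 2.
New component count: 2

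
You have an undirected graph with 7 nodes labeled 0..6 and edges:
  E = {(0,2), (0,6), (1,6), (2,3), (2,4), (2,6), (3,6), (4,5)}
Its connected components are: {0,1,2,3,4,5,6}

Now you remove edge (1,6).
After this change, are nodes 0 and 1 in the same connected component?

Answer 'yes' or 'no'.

Answer: no

Derivation:
Initial components: {0,1,2,3,4,5,6}
Removing edge (1,6): it was a bridge — component count 1 -> 2.
New components: {0,2,3,4,5,6} {1}
Are 0 and 1 in the same component? no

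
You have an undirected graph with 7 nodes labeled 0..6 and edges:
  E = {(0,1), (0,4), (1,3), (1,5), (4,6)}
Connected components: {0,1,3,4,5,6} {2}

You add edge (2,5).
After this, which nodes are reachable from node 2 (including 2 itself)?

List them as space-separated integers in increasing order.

Before: nodes reachable from 2: {2}
Adding (2,5): merges 2's component with another. Reachability grows.
After: nodes reachable from 2: {0,1,2,3,4,5,6}

Answer: 0 1 2 3 4 5 6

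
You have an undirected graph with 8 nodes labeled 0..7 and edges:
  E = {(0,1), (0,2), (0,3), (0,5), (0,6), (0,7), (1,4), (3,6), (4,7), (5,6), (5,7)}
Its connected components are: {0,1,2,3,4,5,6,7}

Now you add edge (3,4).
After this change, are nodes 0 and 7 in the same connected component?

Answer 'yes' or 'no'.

Answer: yes

Derivation:
Initial components: {0,1,2,3,4,5,6,7}
Adding edge (3,4): both already in same component {0,1,2,3,4,5,6,7}. No change.
New components: {0,1,2,3,4,5,6,7}
Are 0 and 7 in the same component? yes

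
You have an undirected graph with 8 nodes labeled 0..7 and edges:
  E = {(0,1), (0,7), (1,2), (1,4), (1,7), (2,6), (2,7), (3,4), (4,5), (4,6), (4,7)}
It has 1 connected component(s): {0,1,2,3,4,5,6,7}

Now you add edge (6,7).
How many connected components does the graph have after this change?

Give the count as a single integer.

Initial component count: 1
Add (6,7): endpoints already in same component. Count unchanged: 1.
New component count: 1

Answer: 1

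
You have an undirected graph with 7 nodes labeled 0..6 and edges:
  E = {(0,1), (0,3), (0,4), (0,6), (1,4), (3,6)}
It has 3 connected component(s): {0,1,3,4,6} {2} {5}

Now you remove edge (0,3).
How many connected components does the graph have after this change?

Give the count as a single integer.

Initial component count: 3
Remove (0,3): not a bridge. Count unchanged: 3.
  After removal, components: {0,1,3,4,6} {2} {5}
New component count: 3

Answer: 3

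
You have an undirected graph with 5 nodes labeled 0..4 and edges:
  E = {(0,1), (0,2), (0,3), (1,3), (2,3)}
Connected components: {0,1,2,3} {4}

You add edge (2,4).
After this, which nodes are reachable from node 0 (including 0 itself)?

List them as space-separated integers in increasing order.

Answer: 0 1 2 3 4

Derivation:
Before: nodes reachable from 0: {0,1,2,3}
Adding (2,4): merges 0's component with another. Reachability grows.
After: nodes reachable from 0: {0,1,2,3,4}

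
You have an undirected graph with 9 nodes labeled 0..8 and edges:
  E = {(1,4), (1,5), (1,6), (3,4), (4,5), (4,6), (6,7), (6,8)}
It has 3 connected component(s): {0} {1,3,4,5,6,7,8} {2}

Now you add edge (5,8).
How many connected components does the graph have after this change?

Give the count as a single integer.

Answer: 3

Derivation:
Initial component count: 3
Add (5,8): endpoints already in same component. Count unchanged: 3.
New component count: 3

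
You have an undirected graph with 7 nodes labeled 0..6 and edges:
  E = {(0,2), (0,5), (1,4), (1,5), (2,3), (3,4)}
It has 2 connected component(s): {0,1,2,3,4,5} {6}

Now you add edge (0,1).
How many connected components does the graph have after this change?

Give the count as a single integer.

Initial component count: 2
Add (0,1): endpoints already in same component. Count unchanged: 2.
New component count: 2

Answer: 2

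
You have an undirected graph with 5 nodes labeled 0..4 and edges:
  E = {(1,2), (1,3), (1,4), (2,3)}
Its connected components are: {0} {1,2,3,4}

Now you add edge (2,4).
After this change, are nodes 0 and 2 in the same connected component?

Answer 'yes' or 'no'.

Initial components: {0} {1,2,3,4}
Adding edge (2,4): both already in same component {1,2,3,4}. No change.
New components: {0} {1,2,3,4}
Are 0 and 2 in the same component? no

Answer: no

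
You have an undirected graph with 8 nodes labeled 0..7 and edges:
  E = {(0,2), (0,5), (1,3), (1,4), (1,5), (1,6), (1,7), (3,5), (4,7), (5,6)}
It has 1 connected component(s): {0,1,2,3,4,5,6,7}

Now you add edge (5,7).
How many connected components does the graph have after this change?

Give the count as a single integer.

Answer: 1

Derivation:
Initial component count: 1
Add (5,7): endpoints already in same component. Count unchanged: 1.
New component count: 1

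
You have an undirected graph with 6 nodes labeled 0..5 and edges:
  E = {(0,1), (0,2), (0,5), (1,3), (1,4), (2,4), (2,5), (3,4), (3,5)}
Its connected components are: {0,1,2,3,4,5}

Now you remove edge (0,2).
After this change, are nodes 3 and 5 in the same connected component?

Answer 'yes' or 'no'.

Answer: yes

Derivation:
Initial components: {0,1,2,3,4,5}
Removing edge (0,2): not a bridge — component count unchanged at 1.
New components: {0,1,2,3,4,5}
Are 3 and 5 in the same component? yes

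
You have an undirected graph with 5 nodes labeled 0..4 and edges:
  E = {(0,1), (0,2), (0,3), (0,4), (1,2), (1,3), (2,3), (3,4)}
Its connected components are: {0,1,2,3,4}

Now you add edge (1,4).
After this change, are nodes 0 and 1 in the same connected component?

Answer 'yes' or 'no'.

Initial components: {0,1,2,3,4}
Adding edge (1,4): both already in same component {0,1,2,3,4}. No change.
New components: {0,1,2,3,4}
Are 0 and 1 in the same component? yes

Answer: yes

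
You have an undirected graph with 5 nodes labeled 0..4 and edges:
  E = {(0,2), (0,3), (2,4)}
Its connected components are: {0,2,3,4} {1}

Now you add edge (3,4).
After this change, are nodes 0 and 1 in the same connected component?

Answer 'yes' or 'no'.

Initial components: {0,2,3,4} {1}
Adding edge (3,4): both already in same component {0,2,3,4}. No change.
New components: {0,2,3,4} {1}
Are 0 and 1 in the same component? no

Answer: no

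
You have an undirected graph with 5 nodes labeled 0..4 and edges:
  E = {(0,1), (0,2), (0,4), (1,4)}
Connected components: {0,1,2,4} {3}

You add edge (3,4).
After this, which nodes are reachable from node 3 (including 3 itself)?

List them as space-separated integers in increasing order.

Answer: 0 1 2 3 4

Derivation:
Before: nodes reachable from 3: {3}
Adding (3,4): merges 3's component with another. Reachability grows.
After: nodes reachable from 3: {0,1,2,3,4}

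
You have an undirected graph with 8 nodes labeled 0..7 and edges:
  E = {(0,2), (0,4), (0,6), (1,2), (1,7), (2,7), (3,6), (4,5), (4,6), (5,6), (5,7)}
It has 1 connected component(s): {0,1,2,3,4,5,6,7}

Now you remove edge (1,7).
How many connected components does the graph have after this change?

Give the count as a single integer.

Initial component count: 1
Remove (1,7): not a bridge. Count unchanged: 1.
  After removal, components: {0,1,2,3,4,5,6,7}
New component count: 1

Answer: 1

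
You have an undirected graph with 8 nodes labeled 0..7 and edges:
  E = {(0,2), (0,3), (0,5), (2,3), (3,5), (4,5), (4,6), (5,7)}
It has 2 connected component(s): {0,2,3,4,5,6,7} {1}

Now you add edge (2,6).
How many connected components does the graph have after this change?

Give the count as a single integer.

Answer: 2

Derivation:
Initial component count: 2
Add (2,6): endpoints already in same component. Count unchanged: 2.
New component count: 2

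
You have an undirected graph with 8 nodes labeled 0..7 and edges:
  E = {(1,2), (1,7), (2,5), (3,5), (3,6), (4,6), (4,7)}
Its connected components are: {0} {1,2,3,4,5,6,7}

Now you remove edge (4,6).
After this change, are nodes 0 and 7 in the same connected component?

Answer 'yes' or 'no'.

Answer: no

Derivation:
Initial components: {0} {1,2,3,4,5,6,7}
Removing edge (4,6): not a bridge — component count unchanged at 2.
New components: {0} {1,2,3,4,5,6,7}
Are 0 and 7 in the same component? no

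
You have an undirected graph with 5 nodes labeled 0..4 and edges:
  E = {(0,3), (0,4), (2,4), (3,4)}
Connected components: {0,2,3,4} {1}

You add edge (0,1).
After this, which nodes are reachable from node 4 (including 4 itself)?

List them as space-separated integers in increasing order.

Before: nodes reachable from 4: {0,2,3,4}
Adding (0,1): merges 4's component with another. Reachability grows.
After: nodes reachable from 4: {0,1,2,3,4}

Answer: 0 1 2 3 4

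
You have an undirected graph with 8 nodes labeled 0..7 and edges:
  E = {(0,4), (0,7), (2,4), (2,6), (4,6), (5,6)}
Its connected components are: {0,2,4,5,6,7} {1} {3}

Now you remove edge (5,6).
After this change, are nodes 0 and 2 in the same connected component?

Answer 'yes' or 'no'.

Answer: yes

Derivation:
Initial components: {0,2,4,5,6,7} {1} {3}
Removing edge (5,6): it was a bridge — component count 3 -> 4.
New components: {0,2,4,6,7} {1} {3} {5}
Are 0 and 2 in the same component? yes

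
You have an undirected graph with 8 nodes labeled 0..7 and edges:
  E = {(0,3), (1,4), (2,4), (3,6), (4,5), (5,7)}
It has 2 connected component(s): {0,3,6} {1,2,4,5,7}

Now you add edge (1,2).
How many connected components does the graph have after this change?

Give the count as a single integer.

Initial component count: 2
Add (1,2): endpoints already in same component. Count unchanged: 2.
New component count: 2

Answer: 2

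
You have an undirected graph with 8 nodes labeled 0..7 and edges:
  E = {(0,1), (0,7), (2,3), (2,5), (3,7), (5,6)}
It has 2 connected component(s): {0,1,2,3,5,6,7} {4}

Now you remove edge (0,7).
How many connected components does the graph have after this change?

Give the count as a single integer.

Initial component count: 2
Remove (0,7): it was a bridge. Count increases: 2 -> 3.
  After removal, components: {0,1} {2,3,5,6,7} {4}
New component count: 3

Answer: 3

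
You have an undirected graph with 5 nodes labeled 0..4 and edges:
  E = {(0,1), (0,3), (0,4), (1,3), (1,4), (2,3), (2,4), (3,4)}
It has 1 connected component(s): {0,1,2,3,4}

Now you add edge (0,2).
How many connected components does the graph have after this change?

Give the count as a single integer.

Initial component count: 1
Add (0,2): endpoints already in same component. Count unchanged: 1.
New component count: 1

Answer: 1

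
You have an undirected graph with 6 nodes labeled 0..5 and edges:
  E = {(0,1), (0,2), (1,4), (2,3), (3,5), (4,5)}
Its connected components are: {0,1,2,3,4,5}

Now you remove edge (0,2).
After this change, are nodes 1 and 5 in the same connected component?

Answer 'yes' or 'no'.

Answer: yes

Derivation:
Initial components: {0,1,2,3,4,5}
Removing edge (0,2): not a bridge — component count unchanged at 1.
New components: {0,1,2,3,4,5}
Are 1 and 5 in the same component? yes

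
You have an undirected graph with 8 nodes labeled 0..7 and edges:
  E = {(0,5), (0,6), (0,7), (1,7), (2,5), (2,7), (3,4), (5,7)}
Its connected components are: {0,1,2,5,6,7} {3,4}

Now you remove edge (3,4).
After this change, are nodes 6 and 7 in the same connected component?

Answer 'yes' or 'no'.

Initial components: {0,1,2,5,6,7} {3,4}
Removing edge (3,4): it was a bridge — component count 2 -> 3.
New components: {0,1,2,5,6,7} {3} {4}
Are 6 and 7 in the same component? yes

Answer: yes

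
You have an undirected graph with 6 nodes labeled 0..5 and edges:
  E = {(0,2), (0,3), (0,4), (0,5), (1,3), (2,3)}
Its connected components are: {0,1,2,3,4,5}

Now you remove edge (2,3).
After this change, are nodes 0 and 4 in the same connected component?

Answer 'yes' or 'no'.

Answer: yes

Derivation:
Initial components: {0,1,2,3,4,5}
Removing edge (2,3): not a bridge — component count unchanged at 1.
New components: {0,1,2,3,4,5}
Are 0 and 4 in the same component? yes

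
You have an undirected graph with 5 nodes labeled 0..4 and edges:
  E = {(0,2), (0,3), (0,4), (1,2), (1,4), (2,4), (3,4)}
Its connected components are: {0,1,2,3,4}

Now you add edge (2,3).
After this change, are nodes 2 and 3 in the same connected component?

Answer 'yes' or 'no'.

Answer: yes

Derivation:
Initial components: {0,1,2,3,4}
Adding edge (2,3): both already in same component {0,1,2,3,4}. No change.
New components: {0,1,2,3,4}
Are 2 and 3 in the same component? yes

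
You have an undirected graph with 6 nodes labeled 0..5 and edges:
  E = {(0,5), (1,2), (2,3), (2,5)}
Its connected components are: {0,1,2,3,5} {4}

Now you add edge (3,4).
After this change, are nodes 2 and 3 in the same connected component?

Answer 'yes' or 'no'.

Answer: yes

Derivation:
Initial components: {0,1,2,3,5} {4}
Adding edge (3,4): merges {0,1,2,3,5} and {4}.
New components: {0,1,2,3,4,5}
Are 2 and 3 in the same component? yes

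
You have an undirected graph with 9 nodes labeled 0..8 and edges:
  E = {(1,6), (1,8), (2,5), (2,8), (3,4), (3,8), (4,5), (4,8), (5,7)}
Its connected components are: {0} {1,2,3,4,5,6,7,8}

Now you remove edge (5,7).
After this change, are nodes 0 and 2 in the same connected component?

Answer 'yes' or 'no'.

Initial components: {0} {1,2,3,4,5,6,7,8}
Removing edge (5,7): it was a bridge — component count 2 -> 3.
New components: {0} {1,2,3,4,5,6,8} {7}
Are 0 and 2 in the same component? no

Answer: no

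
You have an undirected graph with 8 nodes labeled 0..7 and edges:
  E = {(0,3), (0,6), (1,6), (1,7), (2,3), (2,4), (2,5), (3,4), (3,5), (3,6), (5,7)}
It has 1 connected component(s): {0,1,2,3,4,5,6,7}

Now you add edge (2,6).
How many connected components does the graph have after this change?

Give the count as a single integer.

Answer: 1

Derivation:
Initial component count: 1
Add (2,6): endpoints already in same component. Count unchanged: 1.
New component count: 1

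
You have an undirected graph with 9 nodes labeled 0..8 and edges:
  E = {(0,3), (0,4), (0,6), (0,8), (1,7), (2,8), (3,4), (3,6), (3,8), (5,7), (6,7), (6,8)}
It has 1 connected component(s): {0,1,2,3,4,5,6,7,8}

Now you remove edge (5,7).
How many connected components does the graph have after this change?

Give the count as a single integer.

Answer: 2

Derivation:
Initial component count: 1
Remove (5,7): it was a bridge. Count increases: 1 -> 2.
  After removal, components: {0,1,2,3,4,6,7,8} {5}
New component count: 2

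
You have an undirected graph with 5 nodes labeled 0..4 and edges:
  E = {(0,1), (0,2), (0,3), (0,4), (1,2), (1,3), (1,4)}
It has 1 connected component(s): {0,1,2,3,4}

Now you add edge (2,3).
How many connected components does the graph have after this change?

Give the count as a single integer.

Answer: 1

Derivation:
Initial component count: 1
Add (2,3): endpoints already in same component. Count unchanged: 1.
New component count: 1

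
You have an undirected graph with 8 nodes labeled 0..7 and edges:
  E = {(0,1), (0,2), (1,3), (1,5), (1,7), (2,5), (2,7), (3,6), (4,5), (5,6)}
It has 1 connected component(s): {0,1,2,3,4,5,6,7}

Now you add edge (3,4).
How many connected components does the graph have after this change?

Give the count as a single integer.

Initial component count: 1
Add (3,4): endpoints already in same component. Count unchanged: 1.
New component count: 1

Answer: 1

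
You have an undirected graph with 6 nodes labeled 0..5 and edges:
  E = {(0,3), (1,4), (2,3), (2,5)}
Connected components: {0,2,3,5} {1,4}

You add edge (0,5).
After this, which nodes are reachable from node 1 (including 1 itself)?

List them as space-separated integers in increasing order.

Answer: 1 4

Derivation:
Before: nodes reachable from 1: {1,4}
Adding (0,5): both endpoints already in same component. Reachability from 1 unchanged.
After: nodes reachable from 1: {1,4}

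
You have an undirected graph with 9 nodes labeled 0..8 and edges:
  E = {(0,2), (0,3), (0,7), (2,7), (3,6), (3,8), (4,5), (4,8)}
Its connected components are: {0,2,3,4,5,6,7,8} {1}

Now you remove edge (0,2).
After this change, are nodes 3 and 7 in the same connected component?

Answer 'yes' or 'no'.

Answer: yes

Derivation:
Initial components: {0,2,3,4,5,6,7,8} {1}
Removing edge (0,2): not a bridge — component count unchanged at 2.
New components: {0,2,3,4,5,6,7,8} {1}
Are 3 and 7 in the same component? yes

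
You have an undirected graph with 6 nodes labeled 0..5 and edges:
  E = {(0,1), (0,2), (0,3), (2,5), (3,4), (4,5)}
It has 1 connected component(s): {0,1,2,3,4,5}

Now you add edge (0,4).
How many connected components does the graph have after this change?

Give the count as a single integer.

Answer: 1

Derivation:
Initial component count: 1
Add (0,4): endpoints already in same component. Count unchanged: 1.
New component count: 1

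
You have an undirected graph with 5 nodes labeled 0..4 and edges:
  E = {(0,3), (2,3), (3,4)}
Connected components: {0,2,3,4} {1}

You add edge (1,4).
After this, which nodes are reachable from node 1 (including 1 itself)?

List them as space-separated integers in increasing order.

Answer: 0 1 2 3 4

Derivation:
Before: nodes reachable from 1: {1}
Adding (1,4): merges 1's component with another. Reachability grows.
After: nodes reachable from 1: {0,1,2,3,4}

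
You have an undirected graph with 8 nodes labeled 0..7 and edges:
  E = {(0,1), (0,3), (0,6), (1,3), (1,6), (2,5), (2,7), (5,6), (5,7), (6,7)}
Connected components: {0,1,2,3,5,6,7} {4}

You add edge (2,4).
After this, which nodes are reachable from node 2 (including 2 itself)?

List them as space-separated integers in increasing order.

Before: nodes reachable from 2: {0,1,2,3,5,6,7}
Adding (2,4): merges 2's component with another. Reachability grows.
After: nodes reachable from 2: {0,1,2,3,4,5,6,7}

Answer: 0 1 2 3 4 5 6 7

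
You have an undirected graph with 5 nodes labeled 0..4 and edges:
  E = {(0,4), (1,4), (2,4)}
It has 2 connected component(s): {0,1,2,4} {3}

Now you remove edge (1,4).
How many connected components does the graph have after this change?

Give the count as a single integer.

Answer: 3

Derivation:
Initial component count: 2
Remove (1,4): it was a bridge. Count increases: 2 -> 3.
  After removal, components: {0,2,4} {1} {3}
New component count: 3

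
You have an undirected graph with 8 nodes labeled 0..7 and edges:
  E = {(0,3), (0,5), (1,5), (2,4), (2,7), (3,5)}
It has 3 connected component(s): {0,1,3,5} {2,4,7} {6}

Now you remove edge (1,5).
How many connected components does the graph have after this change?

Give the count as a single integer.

Answer: 4

Derivation:
Initial component count: 3
Remove (1,5): it was a bridge. Count increases: 3 -> 4.
  After removal, components: {0,3,5} {1} {2,4,7} {6}
New component count: 4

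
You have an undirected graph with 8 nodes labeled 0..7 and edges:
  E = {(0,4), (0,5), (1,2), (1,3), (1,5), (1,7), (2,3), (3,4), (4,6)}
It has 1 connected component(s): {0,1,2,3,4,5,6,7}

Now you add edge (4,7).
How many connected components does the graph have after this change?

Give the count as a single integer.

Initial component count: 1
Add (4,7): endpoints already in same component. Count unchanged: 1.
New component count: 1

Answer: 1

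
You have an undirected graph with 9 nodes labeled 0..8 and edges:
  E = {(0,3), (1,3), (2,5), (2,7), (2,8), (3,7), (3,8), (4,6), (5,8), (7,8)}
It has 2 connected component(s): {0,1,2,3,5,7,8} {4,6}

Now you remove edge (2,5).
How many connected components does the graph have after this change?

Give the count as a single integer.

Initial component count: 2
Remove (2,5): not a bridge. Count unchanged: 2.
  After removal, components: {0,1,2,3,5,7,8} {4,6}
New component count: 2

Answer: 2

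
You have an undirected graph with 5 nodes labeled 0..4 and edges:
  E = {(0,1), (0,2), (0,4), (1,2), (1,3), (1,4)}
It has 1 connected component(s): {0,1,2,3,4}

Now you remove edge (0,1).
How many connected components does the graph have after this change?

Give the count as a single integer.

Answer: 1

Derivation:
Initial component count: 1
Remove (0,1): not a bridge. Count unchanged: 1.
  After removal, components: {0,1,2,3,4}
New component count: 1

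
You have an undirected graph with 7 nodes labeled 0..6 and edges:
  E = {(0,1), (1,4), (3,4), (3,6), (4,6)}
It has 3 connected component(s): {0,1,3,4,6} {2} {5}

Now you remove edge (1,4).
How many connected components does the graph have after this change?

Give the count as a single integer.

Answer: 4

Derivation:
Initial component count: 3
Remove (1,4): it was a bridge. Count increases: 3 -> 4.
  After removal, components: {0,1} {2} {3,4,6} {5}
New component count: 4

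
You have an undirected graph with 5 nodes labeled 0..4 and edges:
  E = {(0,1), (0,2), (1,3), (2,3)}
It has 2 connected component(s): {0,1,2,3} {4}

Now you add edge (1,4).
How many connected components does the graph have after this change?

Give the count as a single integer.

Answer: 1

Derivation:
Initial component count: 2
Add (1,4): merges two components. Count decreases: 2 -> 1.
New component count: 1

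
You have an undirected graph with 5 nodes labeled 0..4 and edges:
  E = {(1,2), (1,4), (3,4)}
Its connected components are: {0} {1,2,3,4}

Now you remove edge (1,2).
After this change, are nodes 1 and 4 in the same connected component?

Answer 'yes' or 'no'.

Answer: yes

Derivation:
Initial components: {0} {1,2,3,4}
Removing edge (1,2): it was a bridge — component count 2 -> 3.
New components: {0} {1,3,4} {2}
Are 1 and 4 in the same component? yes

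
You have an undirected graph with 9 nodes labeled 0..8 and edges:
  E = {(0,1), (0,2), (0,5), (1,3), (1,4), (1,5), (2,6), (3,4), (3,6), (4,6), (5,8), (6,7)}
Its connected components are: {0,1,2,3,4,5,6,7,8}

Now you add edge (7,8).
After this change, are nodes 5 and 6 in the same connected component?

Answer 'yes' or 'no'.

Initial components: {0,1,2,3,4,5,6,7,8}
Adding edge (7,8): both already in same component {0,1,2,3,4,5,6,7,8}. No change.
New components: {0,1,2,3,4,5,6,7,8}
Are 5 and 6 in the same component? yes

Answer: yes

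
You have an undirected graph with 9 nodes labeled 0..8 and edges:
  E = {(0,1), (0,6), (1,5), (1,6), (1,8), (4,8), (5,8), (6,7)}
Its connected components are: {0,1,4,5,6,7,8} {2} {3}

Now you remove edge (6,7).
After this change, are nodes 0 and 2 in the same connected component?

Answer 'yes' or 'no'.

Answer: no

Derivation:
Initial components: {0,1,4,5,6,7,8} {2} {3}
Removing edge (6,7): it was a bridge — component count 3 -> 4.
New components: {0,1,4,5,6,8} {2} {3} {7}
Are 0 and 2 in the same component? no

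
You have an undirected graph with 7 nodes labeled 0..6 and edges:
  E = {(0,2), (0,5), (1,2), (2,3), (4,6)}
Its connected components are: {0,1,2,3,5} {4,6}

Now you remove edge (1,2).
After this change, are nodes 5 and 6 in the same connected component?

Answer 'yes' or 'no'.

Answer: no

Derivation:
Initial components: {0,1,2,3,5} {4,6}
Removing edge (1,2): it was a bridge — component count 2 -> 3.
New components: {0,2,3,5} {1} {4,6}
Are 5 and 6 in the same component? no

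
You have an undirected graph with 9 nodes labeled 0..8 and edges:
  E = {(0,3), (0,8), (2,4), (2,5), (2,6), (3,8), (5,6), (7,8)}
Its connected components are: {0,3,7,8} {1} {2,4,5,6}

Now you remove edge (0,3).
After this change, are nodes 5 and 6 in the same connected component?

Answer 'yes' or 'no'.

Initial components: {0,3,7,8} {1} {2,4,5,6}
Removing edge (0,3): not a bridge — component count unchanged at 3.
New components: {0,3,7,8} {1} {2,4,5,6}
Are 5 and 6 in the same component? yes

Answer: yes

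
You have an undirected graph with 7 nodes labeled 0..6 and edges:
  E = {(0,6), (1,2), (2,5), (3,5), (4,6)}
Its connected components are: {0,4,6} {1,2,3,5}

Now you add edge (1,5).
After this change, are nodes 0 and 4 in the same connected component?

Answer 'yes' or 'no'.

Initial components: {0,4,6} {1,2,3,5}
Adding edge (1,5): both already in same component {1,2,3,5}. No change.
New components: {0,4,6} {1,2,3,5}
Are 0 and 4 in the same component? yes

Answer: yes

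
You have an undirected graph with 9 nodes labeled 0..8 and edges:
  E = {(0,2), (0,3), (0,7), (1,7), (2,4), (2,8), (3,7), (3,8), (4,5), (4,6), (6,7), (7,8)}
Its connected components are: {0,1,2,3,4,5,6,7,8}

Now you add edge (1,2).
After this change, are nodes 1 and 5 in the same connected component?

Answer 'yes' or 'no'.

Answer: yes

Derivation:
Initial components: {0,1,2,3,4,5,6,7,8}
Adding edge (1,2): both already in same component {0,1,2,3,4,5,6,7,8}. No change.
New components: {0,1,2,3,4,5,6,7,8}
Are 1 and 5 in the same component? yes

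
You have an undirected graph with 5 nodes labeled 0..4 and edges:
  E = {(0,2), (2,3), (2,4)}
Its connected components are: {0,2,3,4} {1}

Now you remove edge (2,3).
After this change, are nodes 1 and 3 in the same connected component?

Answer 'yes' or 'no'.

Initial components: {0,2,3,4} {1}
Removing edge (2,3): it was a bridge — component count 2 -> 3.
New components: {0,2,4} {1} {3}
Are 1 and 3 in the same component? no

Answer: no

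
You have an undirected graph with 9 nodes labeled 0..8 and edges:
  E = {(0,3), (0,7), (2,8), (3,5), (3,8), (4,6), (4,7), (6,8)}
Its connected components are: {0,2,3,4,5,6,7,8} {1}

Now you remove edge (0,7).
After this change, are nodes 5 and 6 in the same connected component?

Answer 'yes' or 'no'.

Initial components: {0,2,3,4,5,6,7,8} {1}
Removing edge (0,7): not a bridge — component count unchanged at 2.
New components: {0,2,3,4,5,6,7,8} {1}
Are 5 and 6 in the same component? yes

Answer: yes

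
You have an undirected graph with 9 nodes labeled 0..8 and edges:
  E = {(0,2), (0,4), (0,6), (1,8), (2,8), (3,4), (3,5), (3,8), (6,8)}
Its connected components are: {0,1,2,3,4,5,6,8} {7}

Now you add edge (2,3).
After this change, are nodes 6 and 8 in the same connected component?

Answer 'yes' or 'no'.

Answer: yes

Derivation:
Initial components: {0,1,2,3,4,5,6,8} {7}
Adding edge (2,3): both already in same component {0,1,2,3,4,5,6,8}. No change.
New components: {0,1,2,3,4,5,6,8} {7}
Are 6 and 8 in the same component? yes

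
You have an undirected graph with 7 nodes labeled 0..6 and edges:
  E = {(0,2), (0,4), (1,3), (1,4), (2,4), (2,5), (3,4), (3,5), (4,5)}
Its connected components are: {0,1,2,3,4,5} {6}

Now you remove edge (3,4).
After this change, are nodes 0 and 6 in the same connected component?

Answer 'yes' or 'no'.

Initial components: {0,1,2,3,4,5} {6}
Removing edge (3,4): not a bridge — component count unchanged at 2.
New components: {0,1,2,3,4,5} {6}
Are 0 and 6 in the same component? no

Answer: no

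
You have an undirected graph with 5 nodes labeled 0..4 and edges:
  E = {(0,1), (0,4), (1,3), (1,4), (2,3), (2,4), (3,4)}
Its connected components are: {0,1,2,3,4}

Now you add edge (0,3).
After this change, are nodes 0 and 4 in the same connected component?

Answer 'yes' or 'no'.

Initial components: {0,1,2,3,4}
Adding edge (0,3): both already in same component {0,1,2,3,4}. No change.
New components: {0,1,2,3,4}
Are 0 and 4 in the same component? yes

Answer: yes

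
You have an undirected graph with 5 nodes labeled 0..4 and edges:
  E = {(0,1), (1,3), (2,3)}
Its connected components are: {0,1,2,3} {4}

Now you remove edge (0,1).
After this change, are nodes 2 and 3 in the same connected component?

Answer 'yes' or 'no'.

Initial components: {0,1,2,3} {4}
Removing edge (0,1): it was a bridge — component count 2 -> 3.
New components: {0} {1,2,3} {4}
Are 2 and 3 in the same component? yes

Answer: yes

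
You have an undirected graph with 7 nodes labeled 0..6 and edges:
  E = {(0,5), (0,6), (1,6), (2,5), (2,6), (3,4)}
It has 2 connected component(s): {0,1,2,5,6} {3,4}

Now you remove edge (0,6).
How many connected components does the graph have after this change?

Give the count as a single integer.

Initial component count: 2
Remove (0,6): not a bridge. Count unchanged: 2.
  After removal, components: {0,1,2,5,6} {3,4}
New component count: 2

Answer: 2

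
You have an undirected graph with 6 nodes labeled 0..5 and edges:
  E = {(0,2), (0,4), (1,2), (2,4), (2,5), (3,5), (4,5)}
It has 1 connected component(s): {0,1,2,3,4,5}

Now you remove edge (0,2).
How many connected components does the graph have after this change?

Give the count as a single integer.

Answer: 1

Derivation:
Initial component count: 1
Remove (0,2): not a bridge. Count unchanged: 1.
  After removal, components: {0,1,2,3,4,5}
New component count: 1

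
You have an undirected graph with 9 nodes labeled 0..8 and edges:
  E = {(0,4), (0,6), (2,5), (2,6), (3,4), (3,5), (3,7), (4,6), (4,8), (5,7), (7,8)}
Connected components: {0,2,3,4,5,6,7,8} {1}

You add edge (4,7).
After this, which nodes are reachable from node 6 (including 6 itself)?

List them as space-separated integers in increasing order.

Before: nodes reachable from 6: {0,2,3,4,5,6,7,8}
Adding (4,7): both endpoints already in same component. Reachability from 6 unchanged.
After: nodes reachable from 6: {0,2,3,4,5,6,7,8}

Answer: 0 2 3 4 5 6 7 8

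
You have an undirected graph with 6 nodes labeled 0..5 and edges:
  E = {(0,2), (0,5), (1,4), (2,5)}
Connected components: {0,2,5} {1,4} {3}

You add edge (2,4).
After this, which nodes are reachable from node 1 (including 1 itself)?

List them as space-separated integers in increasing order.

Answer: 0 1 2 4 5

Derivation:
Before: nodes reachable from 1: {1,4}
Adding (2,4): merges 1's component with another. Reachability grows.
After: nodes reachable from 1: {0,1,2,4,5}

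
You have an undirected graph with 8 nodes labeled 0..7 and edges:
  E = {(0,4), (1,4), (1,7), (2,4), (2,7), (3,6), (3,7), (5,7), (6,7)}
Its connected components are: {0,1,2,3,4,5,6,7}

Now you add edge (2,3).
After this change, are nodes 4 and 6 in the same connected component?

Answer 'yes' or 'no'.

Initial components: {0,1,2,3,4,5,6,7}
Adding edge (2,3): both already in same component {0,1,2,3,4,5,6,7}. No change.
New components: {0,1,2,3,4,5,6,7}
Are 4 and 6 in the same component? yes

Answer: yes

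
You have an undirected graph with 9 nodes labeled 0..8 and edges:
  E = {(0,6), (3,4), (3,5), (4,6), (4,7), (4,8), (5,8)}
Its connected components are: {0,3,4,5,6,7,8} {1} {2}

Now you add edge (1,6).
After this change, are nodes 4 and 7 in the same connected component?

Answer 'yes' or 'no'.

Answer: yes

Derivation:
Initial components: {0,3,4,5,6,7,8} {1} {2}
Adding edge (1,6): merges {1} and {0,3,4,5,6,7,8}.
New components: {0,1,3,4,5,6,7,8} {2}
Are 4 and 7 in the same component? yes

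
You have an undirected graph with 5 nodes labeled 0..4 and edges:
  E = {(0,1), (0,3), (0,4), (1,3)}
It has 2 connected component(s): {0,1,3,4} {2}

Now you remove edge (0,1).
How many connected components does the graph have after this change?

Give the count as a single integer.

Initial component count: 2
Remove (0,1): not a bridge. Count unchanged: 2.
  After removal, components: {0,1,3,4} {2}
New component count: 2

Answer: 2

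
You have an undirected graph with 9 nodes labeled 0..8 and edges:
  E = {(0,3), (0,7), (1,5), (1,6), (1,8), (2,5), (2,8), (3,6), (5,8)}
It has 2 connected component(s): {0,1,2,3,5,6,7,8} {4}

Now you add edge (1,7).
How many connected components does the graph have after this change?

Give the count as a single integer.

Initial component count: 2
Add (1,7): endpoints already in same component. Count unchanged: 2.
New component count: 2

Answer: 2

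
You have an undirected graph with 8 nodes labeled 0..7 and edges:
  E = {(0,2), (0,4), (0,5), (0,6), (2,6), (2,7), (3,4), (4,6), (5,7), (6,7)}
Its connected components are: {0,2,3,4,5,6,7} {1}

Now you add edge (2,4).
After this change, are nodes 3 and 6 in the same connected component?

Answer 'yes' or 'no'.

Initial components: {0,2,3,4,5,6,7} {1}
Adding edge (2,4): both already in same component {0,2,3,4,5,6,7}. No change.
New components: {0,2,3,4,5,6,7} {1}
Are 3 and 6 in the same component? yes

Answer: yes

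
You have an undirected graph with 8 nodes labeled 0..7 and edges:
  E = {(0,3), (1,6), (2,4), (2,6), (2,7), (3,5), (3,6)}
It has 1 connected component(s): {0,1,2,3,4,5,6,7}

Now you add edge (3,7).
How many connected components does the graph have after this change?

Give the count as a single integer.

Answer: 1

Derivation:
Initial component count: 1
Add (3,7): endpoints already in same component. Count unchanged: 1.
New component count: 1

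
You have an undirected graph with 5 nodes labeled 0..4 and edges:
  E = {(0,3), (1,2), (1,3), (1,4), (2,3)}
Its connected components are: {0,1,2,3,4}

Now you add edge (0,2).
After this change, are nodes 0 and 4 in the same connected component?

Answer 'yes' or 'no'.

Answer: yes

Derivation:
Initial components: {0,1,2,3,4}
Adding edge (0,2): both already in same component {0,1,2,3,4}. No change.
New components: {0,1,2,3,4}
Are 0 and 4 in the same component? yes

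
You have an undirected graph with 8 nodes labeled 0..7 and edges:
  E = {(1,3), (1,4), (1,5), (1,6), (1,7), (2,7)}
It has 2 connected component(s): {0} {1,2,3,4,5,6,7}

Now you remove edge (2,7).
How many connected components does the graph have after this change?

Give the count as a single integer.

Answer: 3

Derivation:
Initial component count: 2
Remove (2,7): it was a bridge. Count increases: 2 -> 3.
  After removal, components: {0} {1,3,4,5,6,7} {2}
New component count: 3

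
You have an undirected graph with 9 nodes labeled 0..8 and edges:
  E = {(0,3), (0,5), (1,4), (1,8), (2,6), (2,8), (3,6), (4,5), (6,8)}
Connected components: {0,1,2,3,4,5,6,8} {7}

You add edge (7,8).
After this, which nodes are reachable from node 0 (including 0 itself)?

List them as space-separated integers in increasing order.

Answer: 0 1 2 3 4 5 6 7 8

Derivation:
Before: nodes reachable from 0: {0,1,2,3,4,5,6,8}
Adding (7,8): merges 0's component with another. Reachability grows.
After: nodes reachable from 0: {0,1,2,3,4,5,6,7,8}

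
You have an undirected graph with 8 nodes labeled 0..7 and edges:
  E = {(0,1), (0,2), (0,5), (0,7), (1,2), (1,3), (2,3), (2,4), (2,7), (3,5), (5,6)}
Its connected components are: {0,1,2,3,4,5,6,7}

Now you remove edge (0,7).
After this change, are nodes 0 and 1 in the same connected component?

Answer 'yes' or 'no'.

Answer: yes

Derivation:
Initial components: {0,1,2,3,4,5,6,7}
Removing edge (0,7): not a bridge — component count unchanged at 1.
New components: {0,1,2,3,4,5,6,7}
Are 0 and 1 in the same component? yes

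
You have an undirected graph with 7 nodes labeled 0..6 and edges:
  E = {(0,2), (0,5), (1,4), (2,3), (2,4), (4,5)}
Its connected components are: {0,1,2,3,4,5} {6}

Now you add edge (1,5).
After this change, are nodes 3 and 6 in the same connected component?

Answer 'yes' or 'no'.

Initial components: {0,1,2,3,4,5} {6}
Adding edge (1,5): both already in same component {0,1,2,3,4,5}. No change.
New components: {0,1,2,3,4,5} {6}
Are 3 and 6 in the same component? no

Answer: no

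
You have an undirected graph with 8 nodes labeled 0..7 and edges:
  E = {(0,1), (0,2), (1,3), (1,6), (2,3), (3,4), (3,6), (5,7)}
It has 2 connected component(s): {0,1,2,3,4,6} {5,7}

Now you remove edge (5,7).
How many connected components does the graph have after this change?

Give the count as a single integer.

Answer: 3

Derivation:
Initial component count: 2
Remove (5,7): it was a bridge. Count increases: 2 -> 3.
  After removal, components: {0,1,2,3,4,6} {5} {7}
New component count: 3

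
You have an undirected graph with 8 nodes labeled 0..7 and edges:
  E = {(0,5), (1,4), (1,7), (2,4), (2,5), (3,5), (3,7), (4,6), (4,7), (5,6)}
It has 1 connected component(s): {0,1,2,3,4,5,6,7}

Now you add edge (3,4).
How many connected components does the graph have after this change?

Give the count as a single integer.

Initial component count: 1
Add (3,4): endpoints already in same component. Count unchanged: 1.
New component count: 1

Answer: 1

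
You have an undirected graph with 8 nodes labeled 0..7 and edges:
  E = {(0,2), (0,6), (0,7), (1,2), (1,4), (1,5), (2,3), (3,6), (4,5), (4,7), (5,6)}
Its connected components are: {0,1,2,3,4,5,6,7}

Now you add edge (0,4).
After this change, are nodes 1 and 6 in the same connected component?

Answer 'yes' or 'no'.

Answer: yes

Derivation:
Initial components: {0,1,2,3,4,5,6,7}
Adding edge (0,4): both already in same component {0,1,2,3,4,5,6,7}. No change.
New components: {0,1,2,3,4,5,6,7}
Are 1 and 6 in the same component? yes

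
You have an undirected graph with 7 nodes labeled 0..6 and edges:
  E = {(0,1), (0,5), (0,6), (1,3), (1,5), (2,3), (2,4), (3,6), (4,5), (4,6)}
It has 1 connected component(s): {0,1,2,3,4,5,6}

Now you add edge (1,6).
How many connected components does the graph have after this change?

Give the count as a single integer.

Answer: 1

Derivation:
Initial component count: 1
Add (1,6): endpoints already in same component. Count unchanged: 1.
New component count: 1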